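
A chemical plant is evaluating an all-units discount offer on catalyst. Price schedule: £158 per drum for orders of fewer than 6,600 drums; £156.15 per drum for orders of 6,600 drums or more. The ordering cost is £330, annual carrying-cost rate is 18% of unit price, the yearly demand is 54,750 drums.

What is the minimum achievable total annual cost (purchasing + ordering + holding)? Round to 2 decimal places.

H₁ = 18%×£158 = £28.4400;  H₂ = 18%×£156.15 = £28.1070
EOQ₁ = √(2×54,750×330/28.4400) = 1,127.20  (< 6,600, feasible at tier 1)
EOQ₂ = √(2×54,750×330/28.1070) = 1,133.85  (< 6,600 → use Q = 6,600 at tier-2 price)
TC(tier 1 (EOQ₁), Q≈1,127.2) = £8,682,557.44
TC(tier 2, Q≈6,600.0) = £8,644,703.10
Minimum at tier 2: £8,644,703.10

£8,644,703.10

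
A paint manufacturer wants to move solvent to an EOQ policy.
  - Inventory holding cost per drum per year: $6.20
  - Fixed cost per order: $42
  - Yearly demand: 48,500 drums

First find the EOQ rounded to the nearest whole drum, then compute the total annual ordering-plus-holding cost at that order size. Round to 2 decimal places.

Q* = √(2·D·S / H) = √(2·48,500·42 / 6.2) = √657,096.8 ≈ 810.62 → Q = 811 drums
Orders/yr = 48,500/811 = 59.803; ordering cost = 59.803 × $42 = $2,511.71
Average inventory = 811/2 = 405.5; holding cost = 405.5 × $6.2 = $2,514.10
Total = $2,511.71 + $2,514.10 = $5,025.81

$5,025.81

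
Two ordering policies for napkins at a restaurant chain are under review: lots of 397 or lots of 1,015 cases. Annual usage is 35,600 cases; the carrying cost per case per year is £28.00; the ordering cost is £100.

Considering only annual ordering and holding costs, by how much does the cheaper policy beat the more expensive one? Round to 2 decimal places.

£3,192.13

TC(Q) = (D/Q)S + (Q/2)H
TC(397) = (35,600/397)×100 + (397/2)×28 = £14,525.25
TC(1,015) = (35,600/1,015)×100 + (1,015/2)×28 = £17,717.39
Lots of 397 are cheaper by £3,192.13.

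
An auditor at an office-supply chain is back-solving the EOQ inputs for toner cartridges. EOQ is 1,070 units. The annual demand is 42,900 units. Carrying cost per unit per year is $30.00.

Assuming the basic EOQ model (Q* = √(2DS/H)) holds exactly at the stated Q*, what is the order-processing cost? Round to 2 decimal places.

$400.31

Since Q* = (2DS/H)^½, squaring gives Q*²·H = 2DS.
S = Q²H / (2D) = 1,070² × 30 / (2 × 42,900) = 400.3147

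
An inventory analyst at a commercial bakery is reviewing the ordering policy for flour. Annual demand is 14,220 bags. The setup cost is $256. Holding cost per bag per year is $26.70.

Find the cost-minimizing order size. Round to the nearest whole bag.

522 bags

Optimal lot size Q* = (2 × 14,220 × $256 / $26.7)^½ ≈ 522.19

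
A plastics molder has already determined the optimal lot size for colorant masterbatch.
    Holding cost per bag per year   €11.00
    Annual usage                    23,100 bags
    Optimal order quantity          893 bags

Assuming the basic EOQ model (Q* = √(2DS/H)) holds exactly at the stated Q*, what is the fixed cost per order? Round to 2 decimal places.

EOQ relation: Q² = 2DS/H, so rearrange for the unknown.
S = Q²H / (2D) = 893² × 11 / (2 × 23,100) = 189.8688

€189.87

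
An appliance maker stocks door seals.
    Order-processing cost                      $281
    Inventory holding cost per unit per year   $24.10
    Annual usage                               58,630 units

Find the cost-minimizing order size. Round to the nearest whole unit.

EOQ = √(2DS/H) = √(2 × 58,630 × 281 / 24.1)
    = √(1,367,222.41) ≈ 1,169.28

1,169 units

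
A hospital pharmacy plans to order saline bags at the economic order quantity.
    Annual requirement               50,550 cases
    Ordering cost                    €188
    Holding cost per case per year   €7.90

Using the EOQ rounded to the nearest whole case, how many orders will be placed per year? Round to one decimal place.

EOQ = √(2DS/H) = √(2 × 50,550 × 188 / 7.9)
    = √(2,405,924.05) ≈ 1,551.10 → Q = 1,551
Orders per year = D/Q = 50,550 / 1,551 = 32.592

32.6 orders per year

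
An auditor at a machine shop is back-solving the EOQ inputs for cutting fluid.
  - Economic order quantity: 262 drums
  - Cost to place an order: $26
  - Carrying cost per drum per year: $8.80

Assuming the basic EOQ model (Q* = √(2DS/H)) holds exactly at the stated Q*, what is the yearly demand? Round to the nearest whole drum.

From Q* = √(2DS/H) ⇒ Q*² = 2DS/H.
D = Q²H / (2S) = 262² × 8.8 / (2 × 26) = 11,616.68

11,617 drums per year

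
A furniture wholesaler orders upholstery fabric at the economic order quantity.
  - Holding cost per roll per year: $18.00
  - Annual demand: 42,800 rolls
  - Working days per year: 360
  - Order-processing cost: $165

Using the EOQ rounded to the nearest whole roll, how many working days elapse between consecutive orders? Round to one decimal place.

7.5 days

2DS/H = 2·42,800·165/18 = 784,666.67
EOQ = √784,666.67 ≈ 885.81 → Q = 886 rolls
Days between orders = 360 / (D/Q) = 360 / 48.307 ≈ 7.452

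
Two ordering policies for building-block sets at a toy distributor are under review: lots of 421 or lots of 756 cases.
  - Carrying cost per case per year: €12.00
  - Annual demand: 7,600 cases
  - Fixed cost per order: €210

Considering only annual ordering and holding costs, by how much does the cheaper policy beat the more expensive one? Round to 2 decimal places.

€330.14

TC(Q) = (D/Q)S + (Q/2)H
TC(421) = (7,600/421)×210 + (421/2)×12 = €6,316.97
TC(756) = (7,600/756)×210 + (756/2)×12 = €6,647.11
Lots of 421 are cheaper by €330.14.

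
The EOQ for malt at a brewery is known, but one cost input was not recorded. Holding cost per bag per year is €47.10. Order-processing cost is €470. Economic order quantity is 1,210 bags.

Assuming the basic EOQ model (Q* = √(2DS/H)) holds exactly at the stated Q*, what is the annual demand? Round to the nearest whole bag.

73,361 bags per year

Since Q* = (2DS/H)^½, squaring gives Q*²·H = 2DS.
D = Q²H / (2S) = 1,210² × 47.1 / (2 × 470) = 73,360.76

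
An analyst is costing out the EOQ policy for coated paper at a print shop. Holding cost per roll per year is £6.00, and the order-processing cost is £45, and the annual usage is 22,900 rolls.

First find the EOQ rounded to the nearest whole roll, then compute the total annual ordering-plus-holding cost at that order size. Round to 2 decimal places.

Optimal lot size Q* = (2 × 22,900 × £45 / £6)^½ ≈ 586.09 → Q = 586 rolls
Ordering: D/Q × S = 22,900/586 × £45 = £1,758.53
Holding:  Q/2 × H = 586/2 × £6 = £1,758.00
Total = £1,758.53 + £1,758.00 = £3,516.53

£3,516.53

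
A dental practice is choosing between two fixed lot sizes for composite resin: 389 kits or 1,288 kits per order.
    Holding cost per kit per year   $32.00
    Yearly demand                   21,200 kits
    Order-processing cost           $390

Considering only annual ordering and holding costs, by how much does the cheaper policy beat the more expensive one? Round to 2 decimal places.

TC(Q) = (D/Q)S + (Q/2)H
TC(389) = (21,200/389)×390 + (389/2)×32 = $27,478.50
TC(1,288) = (21,200/1,288)×390 + (1,288/2)×32 = $27,027.25
Lots of 1,288 are cheaper by $451.24.

$451.24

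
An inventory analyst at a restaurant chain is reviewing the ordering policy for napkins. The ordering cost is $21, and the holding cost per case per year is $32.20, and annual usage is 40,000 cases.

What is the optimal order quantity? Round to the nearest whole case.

228 cases

Optimal lot size Q* = (2 × 40,000 × $21 / $32.2)^½ ≈ 228.42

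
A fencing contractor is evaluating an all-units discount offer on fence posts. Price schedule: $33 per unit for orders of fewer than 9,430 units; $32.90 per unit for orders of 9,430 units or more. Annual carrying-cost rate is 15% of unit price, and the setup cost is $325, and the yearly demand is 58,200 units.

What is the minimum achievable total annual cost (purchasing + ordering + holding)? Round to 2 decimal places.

H₁ = 15%×$33 = $4.9500;  H₂ = 15%×$32.90 = $4.9350
EOQ₁ = √(2×58,200×325/4.9500) = 2,764.49  (< 9,430, feasible at tier 1)
EOQ₂ = √(2×58,200×325/4.9350) = 2,768.69  (< 9,430 → use Q = 9,430 at tier-2 price)
TC(tier 1 (EOQ₁), Q≈2,764.5) = $1,934,284.24
TC(tier 2, Q≈9,430.0) = $1,940,054.36
Minimum at tier 1 (EOQ₁): $1,934,284.24

$1,934,284.24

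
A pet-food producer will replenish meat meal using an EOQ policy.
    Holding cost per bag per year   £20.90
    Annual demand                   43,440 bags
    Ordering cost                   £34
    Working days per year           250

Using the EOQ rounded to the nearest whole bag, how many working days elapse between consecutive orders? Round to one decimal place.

2DS/H = 2·43,440·34/20.9 = 141,335.89
EOQ = √141,335.89 ≈ 375.95 → Q = 376 bags
T = Q/D × 250 days = 376/43,440 × 250 = 2.164 days

2.2 days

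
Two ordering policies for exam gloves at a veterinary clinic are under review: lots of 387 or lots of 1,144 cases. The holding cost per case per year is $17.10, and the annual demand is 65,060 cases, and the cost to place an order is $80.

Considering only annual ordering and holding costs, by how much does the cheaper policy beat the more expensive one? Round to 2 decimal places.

TC(Q) = (D/Q)S + (Q/2)H
TC(387) = (65,060/387)×80 + (387/2)×17.1 = $16,757.95
TC(1,144) = (65,060/1,144)×80 + (1,144/2)×17.1 = $14,330.85
Lots of 1,144 are cheaper by $2,427.10.

$2,427.10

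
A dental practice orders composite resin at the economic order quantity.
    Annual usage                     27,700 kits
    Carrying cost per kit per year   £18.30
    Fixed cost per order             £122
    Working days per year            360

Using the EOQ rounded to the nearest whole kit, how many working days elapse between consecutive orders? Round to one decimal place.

7.9 days

EOQ = √(2DS/H) = √(2 × 27,700 × 122 / 18.3)
    = √(369,333.33) ≈ 607.73 → Q = 608 kits
Cycle time = (working days × Q)/D = (360 × 608) / 27,700 = 7.902 days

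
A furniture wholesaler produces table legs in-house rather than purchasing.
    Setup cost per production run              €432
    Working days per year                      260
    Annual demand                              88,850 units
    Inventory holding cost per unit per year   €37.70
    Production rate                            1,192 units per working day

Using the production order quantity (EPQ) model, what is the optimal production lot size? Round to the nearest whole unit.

1,690 units

d = 88,850/260 = 341.7308 units/day;  effective holding cost H(1 − d/p) = 37.7·(1 − 341.7308/1192) = 26.89190
Q* = √(2DS / H_eff) = √(2·88,850·432 / 26.89190) ≈ 1,689.56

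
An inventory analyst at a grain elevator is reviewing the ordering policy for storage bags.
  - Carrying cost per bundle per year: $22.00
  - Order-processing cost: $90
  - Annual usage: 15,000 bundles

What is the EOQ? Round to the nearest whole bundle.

350 bundles

EOQ = √(2DS/H) = √(2 × 15,000 × 90 / 22)
    = √(122,727.27) ≈ 350.32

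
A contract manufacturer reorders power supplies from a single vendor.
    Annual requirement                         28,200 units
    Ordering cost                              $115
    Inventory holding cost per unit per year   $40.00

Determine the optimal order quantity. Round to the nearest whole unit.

2DS/H = 2·28,200·115/40 = 162,150.00
EOQ = √162,150.00 ≈ 402.68

403 units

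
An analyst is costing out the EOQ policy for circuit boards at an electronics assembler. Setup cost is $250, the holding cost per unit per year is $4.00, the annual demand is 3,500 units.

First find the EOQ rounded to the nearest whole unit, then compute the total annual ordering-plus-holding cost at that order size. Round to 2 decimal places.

2DS/H = 2·3,500·250/4 = 437,500.00
EOQ = √437,500.00 ≈ 661.44 → Q = 661 units
Annual ordering cost = (D/Q)·S = (3,500/661) × 250 = $1,323.75
Annual holding cost  = (Q/2)·H = (661/2) × 4 = $1,322.00
Total = $1,323.75 + $1,322.00 = $2,645.75

$2,645.75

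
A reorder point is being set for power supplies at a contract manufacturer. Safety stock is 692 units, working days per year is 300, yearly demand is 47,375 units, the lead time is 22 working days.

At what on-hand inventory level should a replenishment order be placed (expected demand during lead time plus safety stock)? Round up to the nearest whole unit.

4,167 units

Daily demand d = 47,375 / 300 = 157.917 units/day
Demand during lead time = 157.917 × 22 = 3,474.17
Reorder point = 3,474.17 + 692 = 4,166.17 → round up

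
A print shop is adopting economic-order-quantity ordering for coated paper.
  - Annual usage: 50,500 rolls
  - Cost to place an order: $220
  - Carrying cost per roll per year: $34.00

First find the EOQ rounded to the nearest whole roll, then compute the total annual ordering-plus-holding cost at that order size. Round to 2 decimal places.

Q* = √(2·D·S / H) = √(2·50,500·220 / 34) = √653,529.4 ≈ 808.41 → Q = 808 rolls
Annual ordering cost = (D/Q)·S = (50,500/808) × 220 = $13,750.00
Annual holding cost  = (Q/2)·H = (808/2) × 34 = $13,736.00
Total = $13,750.00 + $13,736.00 = $27,486.00

$27,486.00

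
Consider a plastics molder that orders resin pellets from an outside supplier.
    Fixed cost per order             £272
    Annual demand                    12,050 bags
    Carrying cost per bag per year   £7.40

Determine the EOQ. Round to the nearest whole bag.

941 bags

2DS/H = 2·12,050·272/7.4 = 885,837.84
EOQ = √885,837.84 ≈ 941.19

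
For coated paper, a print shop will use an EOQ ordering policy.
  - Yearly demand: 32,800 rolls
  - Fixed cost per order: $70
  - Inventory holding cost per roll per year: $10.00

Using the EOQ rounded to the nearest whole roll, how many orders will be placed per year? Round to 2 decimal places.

Q* = √(2·D·S / H) = √(2·32,800·70 / 10) = √459,200.0 ≈ 677.64 → Q = 678
Orders per year = D/Q = 32,800 / 678 = 48.378

48.38 orders per year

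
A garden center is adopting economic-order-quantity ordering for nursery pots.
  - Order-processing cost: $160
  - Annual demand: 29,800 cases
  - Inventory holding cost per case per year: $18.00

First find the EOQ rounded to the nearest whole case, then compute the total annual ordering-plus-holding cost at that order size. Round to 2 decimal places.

EOQ = √(2DS/H) = √(2 × 29,800 × 160 / 18)
    = √(529,777.78) ≈ 727.86 → Q = 728 cases
Annual ordering cost = (D/Q)·S = (29,800/728) × 160 = $6,549.45
Annual holding cost  = (Q/2)·H = (728/2) × 18 = $6,552.00
Total = $6,549.45 + $6,552.00 = $13,101.45

$13,101.45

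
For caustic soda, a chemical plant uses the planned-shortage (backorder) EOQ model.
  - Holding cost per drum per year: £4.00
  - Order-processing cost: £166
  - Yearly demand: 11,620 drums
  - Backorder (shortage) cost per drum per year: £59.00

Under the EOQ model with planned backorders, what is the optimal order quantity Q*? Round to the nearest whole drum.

1,015 drums

Q* = √(2DS/H) · √((H + b)/b)
   = √(2 × 11,620 × 166 / 4) · √((4 + 59) / 59)
   = 982.069 × 1.0333 ≈ 1,014.81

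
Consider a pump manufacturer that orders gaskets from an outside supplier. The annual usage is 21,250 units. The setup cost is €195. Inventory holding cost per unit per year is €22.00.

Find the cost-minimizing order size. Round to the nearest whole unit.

Optimal lot size Q* = (2 × 21,250 × €195 / €22)^½ ≈ 613.76

614 units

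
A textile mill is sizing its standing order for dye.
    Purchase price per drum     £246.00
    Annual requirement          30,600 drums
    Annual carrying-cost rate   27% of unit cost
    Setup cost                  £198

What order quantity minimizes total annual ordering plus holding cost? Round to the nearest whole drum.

Holding cost per drum per year: H = 27% × £246 = £66.4200
2DS/H = 2·30,600·198/66.42 = 182,439.02
EOQ = √182,439.02 ≈ 427.13

427 drums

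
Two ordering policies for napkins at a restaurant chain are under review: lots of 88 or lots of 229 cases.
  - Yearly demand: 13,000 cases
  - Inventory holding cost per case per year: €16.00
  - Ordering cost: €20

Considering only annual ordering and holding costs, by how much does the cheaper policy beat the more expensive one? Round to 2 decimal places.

Annual cost at Q: ordering D·S/Q plus holding Q·H/2.
TC(88) = (13,000/88)×20 + (88/2)×16 = €3,658.55
TC(229) = (13,000/229)×20 + (229/2)×16 = €2,967.37
Cheaper: Q = 229.  Difference = €691.17

€691.17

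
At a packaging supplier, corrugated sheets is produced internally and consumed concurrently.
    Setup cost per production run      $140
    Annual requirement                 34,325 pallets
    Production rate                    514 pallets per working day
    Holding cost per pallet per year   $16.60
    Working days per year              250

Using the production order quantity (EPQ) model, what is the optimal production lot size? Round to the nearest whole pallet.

889 pallets

Daily demand d = 34,325/250 = 137.300; p = 514; 1 − d/p = 0.73288
EPQ = √(2DS / (H(1 − d/p)))
    = √(2 × 34,325 × 140 / (16.6 × 0.73288)) ≈ 888.82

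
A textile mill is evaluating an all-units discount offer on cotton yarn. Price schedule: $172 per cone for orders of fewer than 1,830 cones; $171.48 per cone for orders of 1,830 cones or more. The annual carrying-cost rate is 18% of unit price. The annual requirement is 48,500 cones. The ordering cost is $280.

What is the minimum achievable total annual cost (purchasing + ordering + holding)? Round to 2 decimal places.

$8,352,443.52

H₁ = 18%×$172 = $30.9600;  H₂ = 18%×$171.48 = $30.8664
EOQ₁ = √(2×48,500×280/30.9600) = 936.62  (< 1,830, feasible at tier 1)
EOQ₂ = √(2×48,500×280/30.8664) = 938.04  (< 1,830 → use Q = 1,830 at tier-2 price)
TC(tier 1 (EOQ₁), Q≈936.6) = $8,370,997.82
TC(tier 2, Q≈1,830.0) = $8,352,443.52
Minimum at tier 2: $8,352,443.52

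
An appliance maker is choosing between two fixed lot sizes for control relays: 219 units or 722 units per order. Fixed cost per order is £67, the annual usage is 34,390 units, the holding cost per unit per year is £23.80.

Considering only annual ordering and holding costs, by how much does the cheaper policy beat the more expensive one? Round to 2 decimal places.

Annual cost at Q: ordering D·S/Q plus holding Q·H/2.
TC(219) = (34,390/219)×67 + (219/2)×23.8 = £13,127.24
TC(722) = (34,390/722)×67 + (722/2)×23.8 = £11,783.12
Cheaper: Q = 722.  Difference = £1,344.13

£1,344.13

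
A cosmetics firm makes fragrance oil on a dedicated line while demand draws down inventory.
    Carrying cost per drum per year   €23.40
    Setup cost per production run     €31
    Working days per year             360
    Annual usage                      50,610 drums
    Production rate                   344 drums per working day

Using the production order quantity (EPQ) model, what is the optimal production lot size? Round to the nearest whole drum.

Daily demand d = 50,610/360 = 140.583; p = 344; 1 − d/p = 0.59133
EPQ = √(2DS / (H(1 − d/p)))
    = √(2 × 50,610 × 31 / (23.4 × 0.59133)) ≈ 476.20

476 drums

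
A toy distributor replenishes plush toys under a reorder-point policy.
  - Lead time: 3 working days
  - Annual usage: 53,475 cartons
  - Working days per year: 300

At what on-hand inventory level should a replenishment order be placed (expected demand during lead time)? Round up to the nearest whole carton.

Daily demand d = 53,475 / 300 = 178.250 cartons/day
Demand during lead time = 178.250 × 3 = 534.75
Reorder point = 534.75 → round up

535 cartons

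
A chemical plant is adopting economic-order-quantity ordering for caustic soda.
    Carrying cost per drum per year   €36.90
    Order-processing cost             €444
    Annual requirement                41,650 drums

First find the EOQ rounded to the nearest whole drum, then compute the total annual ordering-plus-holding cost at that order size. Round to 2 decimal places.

€36,942.58

Optimal lot size Q* = (2 × 41,650 × €444 / €36.9)^½ ≈ 1,001.15 → Q = 1,001 drums
Annual ordering cost = (D/Q)·S = (41,650/1,001) × 444 = €18,474.13
Annual holding cost  = (Q/2)·H = (1,001/2) × 36.9 = €18,468.45
Total = €18,474.13 + €18,468.45 = €36,942.58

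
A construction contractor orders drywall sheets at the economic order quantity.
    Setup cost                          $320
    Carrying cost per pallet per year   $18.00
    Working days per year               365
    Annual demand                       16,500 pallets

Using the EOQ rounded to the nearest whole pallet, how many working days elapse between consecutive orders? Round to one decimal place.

Optimal lot size Q* = (2 × 16,500 × $320 / $18)^½ ≈ 765.94 → Q = 766 pallets
Days between orders = 365 / (D/Q) = 365 / 21.540 ≈ 16.945

16.9 days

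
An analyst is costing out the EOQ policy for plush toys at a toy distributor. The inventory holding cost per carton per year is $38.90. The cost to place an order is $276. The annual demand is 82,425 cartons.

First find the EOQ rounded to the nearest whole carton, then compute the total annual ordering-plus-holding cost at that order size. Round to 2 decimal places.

Q* = √(2·D·S / H) = √(2·82,425·276 / 38.9) = √1,169,629.8 ≈ 1,081.49 → Q = 1,081 cartons
Orders/yr = 82,425/1,081 = 76.249; ordering cost = 76.249 × $276 = $21,044.68
Average inventory = 1,081/2 = 540.5; holding cost = 540.5 × $38.9 = $21,025.45
Total = $21,044.68 + $21,025.45 = $42,070.13

$42,070.13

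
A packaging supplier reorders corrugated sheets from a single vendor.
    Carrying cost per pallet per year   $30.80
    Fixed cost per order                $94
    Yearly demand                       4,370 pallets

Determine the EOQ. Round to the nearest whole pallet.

163 pallets

Optimal lot size Q* = (2 × 4,370 × $94 / $30.8)^½ ≈ 163.32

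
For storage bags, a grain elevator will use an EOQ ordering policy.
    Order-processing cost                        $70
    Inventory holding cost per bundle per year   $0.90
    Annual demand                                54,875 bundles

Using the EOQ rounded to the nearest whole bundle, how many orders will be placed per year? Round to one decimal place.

18.8 orders per year

2DS/H = 2·54,875·70/0.9 = 8,536,111.11
EOQ = √8,536,111.11 ≈ 2,921.66 → Q = 2,922
N = D/Q = 54,875/2,922 ≈ 18.780 orders/yr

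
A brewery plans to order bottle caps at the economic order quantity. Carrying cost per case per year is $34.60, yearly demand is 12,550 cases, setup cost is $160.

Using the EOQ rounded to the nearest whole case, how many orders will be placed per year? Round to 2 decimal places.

36.80 orders per year

Q* = √(2·D·S / H) = √(2·12,550·160 / 34.6) = √116,069.4 ≈ 340.69 → Q = 341
N = D/Q = 12,550/341 ≈ 36.804 orders/yr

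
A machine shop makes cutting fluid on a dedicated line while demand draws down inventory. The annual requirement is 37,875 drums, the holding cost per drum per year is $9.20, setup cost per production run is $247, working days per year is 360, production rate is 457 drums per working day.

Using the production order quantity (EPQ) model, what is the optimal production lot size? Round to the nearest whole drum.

1,625 drums

Daily demand d = 37,875/360 = 105.208; p = 457; 1 − d/p = 0.76978
EPQ = √(2DS / (H(1 − d/p)))
    = √(2 × 37,875 × 247 / (9.2 × 0.76978)) ≈ 1,625.40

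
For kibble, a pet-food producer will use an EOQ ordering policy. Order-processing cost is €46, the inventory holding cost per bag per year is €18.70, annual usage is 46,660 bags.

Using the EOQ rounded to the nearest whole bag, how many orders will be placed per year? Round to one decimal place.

2DS/H = 2·46,660·46/18.7 = 229,557.22
EOQ = √229,557.22 ≈ 479.12 → Q = 479
N = D/Q = 46,660/479 ≈ 97.411 orders/yr

97.4 orders per year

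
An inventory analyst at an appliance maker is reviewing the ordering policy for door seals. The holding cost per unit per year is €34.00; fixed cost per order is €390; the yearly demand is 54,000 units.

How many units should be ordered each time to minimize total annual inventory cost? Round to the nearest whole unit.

Optimal lot size Q* = (2 × 54,000 × €390 / €34)^½ ≈ 1,113.02

1,113 units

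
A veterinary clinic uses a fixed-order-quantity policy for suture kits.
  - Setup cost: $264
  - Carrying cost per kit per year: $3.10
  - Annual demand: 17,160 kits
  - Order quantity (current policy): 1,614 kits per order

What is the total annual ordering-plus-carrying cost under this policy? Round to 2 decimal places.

Annual ordering cost = (D/Q)·S = (17,160/1,614) × 264 = $2,806.84
Annual holding cost  = (Q/2)·H = (1,614/2) × 3.1 = $2,501.70
Total = $2,806.84 + $2,501.70 = $5,308.54

$5,308.54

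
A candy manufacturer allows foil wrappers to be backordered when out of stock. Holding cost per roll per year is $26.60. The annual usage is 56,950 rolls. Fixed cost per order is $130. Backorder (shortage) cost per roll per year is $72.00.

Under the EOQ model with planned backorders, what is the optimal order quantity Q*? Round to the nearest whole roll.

873 rolls

Q* = √(2DS/H) · √((H + b)/b)
   = √(2 × 56,950 × 130 / 26.6) · √((26.6 + 72) / 72)
   = 746.093 × 1.1702 ≈ 873.10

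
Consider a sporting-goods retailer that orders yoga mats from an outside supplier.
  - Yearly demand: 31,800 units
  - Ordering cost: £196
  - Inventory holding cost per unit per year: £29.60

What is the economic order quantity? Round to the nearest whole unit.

649 units

Q* = √(2·D·S / H) = √(2·31,800·196 / 29.6) = √421,135.1 ≈ 648.95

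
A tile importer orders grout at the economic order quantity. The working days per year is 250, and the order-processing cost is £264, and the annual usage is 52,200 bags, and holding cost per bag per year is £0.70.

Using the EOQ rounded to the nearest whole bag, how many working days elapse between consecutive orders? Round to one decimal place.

30.1 days

2DS/H = 2·52,200·264/0.7 = 39,373,714.29
EOQ = √39,373,714.29 ≈ 6,274.85 → Q = 6,275 bags
T = Q/D × 250 days = 6,275/52,200 × 250 = 30.053 days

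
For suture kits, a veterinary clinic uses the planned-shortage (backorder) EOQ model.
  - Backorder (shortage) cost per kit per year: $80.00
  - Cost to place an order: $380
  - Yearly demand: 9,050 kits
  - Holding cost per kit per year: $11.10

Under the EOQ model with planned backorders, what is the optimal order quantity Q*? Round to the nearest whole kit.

840 kits

Basic EOQ = √(2·9,050·380/11.1) = 787.172
Backorder adjustment √((H+b)/b) = √((11.1+80)/80) = 1.0671
Q* = 787.172 × 1.0671 ≈ 840.01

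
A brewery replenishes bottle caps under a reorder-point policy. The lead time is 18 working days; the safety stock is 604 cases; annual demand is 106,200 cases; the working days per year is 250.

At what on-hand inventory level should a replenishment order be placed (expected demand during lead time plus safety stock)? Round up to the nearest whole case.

Daily demand d = 106,200 / 250 = 424.800 cases/day
Demand during lead time = 424.800 × 18 = 7,646.40
Reorder point = 7,646.40 + 604 = 8,250.40 → round up

8,251 cases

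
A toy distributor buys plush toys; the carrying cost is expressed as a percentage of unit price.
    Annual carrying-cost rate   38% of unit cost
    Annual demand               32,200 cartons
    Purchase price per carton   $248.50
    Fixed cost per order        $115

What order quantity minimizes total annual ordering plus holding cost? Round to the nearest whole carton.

Holding cost per carton per year: H = 38% × $248.5 = $94.4300
Optimal lot size Q* = (2 × 32,200 × $115 / $94.43)^½ ≈ 280.05

280 cartons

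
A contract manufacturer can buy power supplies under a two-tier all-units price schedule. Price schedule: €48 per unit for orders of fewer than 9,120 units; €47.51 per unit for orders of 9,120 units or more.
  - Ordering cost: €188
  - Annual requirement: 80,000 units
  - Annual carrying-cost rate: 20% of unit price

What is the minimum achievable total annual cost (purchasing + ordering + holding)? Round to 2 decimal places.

H₁ = 20%×€48 = €9.6000;  H₂ = 20%×€47.51 = €9.5020
EOQ₁ = √(2×80,000×188/9.6000) = 1,770.12  (< 9,120, feasible at tier 1)
EOQ₂ = √(2×80,000×188/9.5020) = 1,779.23  (< 9,120 → use Q = 9,120 at tier-2 price)
TC(tier 1 (EOQ₁), Q≈1,770.1) = €3,856,993.18
TC(tier 2, Q≈9,120.0) = €3,845,778.24
Minimum at tier 2: €3,845,778.24

€3,845,778.24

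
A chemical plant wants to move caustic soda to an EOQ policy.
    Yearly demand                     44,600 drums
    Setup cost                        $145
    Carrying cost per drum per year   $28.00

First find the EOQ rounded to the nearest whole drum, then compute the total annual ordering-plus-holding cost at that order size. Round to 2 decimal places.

$19,030.29

Optimal lot size Q* = (2 × 44,600 × $145 / $28)^½ ≈ 679.65 → Q = 680 drums
Ordering: D/Q × S = 44,600/680 × $145 = $9,510.29
Holding:  Q/2 × H = 680/2 × $28 = $9,520.00
Total = $9,510.29 + $9,520.00 = $19,030.29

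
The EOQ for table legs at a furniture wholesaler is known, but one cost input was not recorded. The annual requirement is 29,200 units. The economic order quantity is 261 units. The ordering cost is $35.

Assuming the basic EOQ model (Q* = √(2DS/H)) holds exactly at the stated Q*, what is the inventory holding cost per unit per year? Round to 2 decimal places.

Since Q* = (2DS/H)^½, squaring gives Q*²·H = 2DS.
H = 2DS / Q² = 2 × 29,200 × 35 / 261² = 30.0054

$30.01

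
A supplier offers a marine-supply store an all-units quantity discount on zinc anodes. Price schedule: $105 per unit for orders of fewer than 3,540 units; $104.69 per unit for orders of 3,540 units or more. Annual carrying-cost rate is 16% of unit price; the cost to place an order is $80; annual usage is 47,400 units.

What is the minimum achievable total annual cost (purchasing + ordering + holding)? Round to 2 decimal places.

$4,988,287.66

H₁ = 16%×$105 = $16.8000;  H₂ = 16%×$104.69 = $16.7504
EOQ₁ = √(2×47,400×80/16.8000) = 671.88  (< 3,540, feasible at tier 1)
EOQ₂ = √(2×47,400×80/16.7504) = 672.88  (< 3,540 → use Q = 3,540 at tier-2 price)
TC(tier 1 (EOQ₁), Q≈671.9) = $4,988,287.66
TC(tier 2, Q≈3,540.0) = $4,993,025.39
Minimum at tier 1 (EOQ₁): $4,988,287.66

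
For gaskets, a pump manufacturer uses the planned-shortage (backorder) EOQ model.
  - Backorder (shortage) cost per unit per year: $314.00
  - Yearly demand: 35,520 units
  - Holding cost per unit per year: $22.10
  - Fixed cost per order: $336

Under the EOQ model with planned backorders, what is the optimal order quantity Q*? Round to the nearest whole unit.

Basic EOQ = √(2·35,520·336/22.1) = 1,039.262
Backorder adjustment √((H+b)/b) = √((22.1+314)/314) = 1.0346
Q* = 1,039.262 × 1.0346 ≈ 1,075.21

1,075 units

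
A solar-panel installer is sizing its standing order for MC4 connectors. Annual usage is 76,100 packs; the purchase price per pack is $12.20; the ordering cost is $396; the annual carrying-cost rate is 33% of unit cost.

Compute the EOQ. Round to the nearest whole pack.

3,869 packs

Holding cost per pack per year: H = 33% × $12.2 = $4.0260
2DS/H = 2·76,100·396/4.026 = 14,970,491.80
EOQ = √14,970,491.80 ≈ 3,869.17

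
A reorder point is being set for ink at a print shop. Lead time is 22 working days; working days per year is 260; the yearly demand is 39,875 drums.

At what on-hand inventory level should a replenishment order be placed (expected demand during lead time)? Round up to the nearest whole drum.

Daily demand d = 39,875 / 260 = 153.365 drums/day
Demand during lead time = 153.365 × 22 = 3,374.04
Reorder point = 3,374.04 → round up

3,375 drums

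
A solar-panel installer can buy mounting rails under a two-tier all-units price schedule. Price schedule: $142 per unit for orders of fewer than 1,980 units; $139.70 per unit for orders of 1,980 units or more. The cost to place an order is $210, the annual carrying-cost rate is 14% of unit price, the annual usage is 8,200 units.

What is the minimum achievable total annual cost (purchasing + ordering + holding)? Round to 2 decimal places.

H₁ = 14%×$142 = $19.8800;  H₂ = 14%×$139.70 = $19.5580
EOQ₁ = √(2×8,200×210/19.8800) = 416.22  (< 1,980, feasible at tier 1)
EOQ₂ = √(2×8,200×210/19.5580) = 419.63  (< 1,980 → use Q = 1,980 at tier-2 price)
TC(tier 1 (EOQ₁), Q≈416.2) = $1,172,674.46
TC(tier 2, Q≈1,980.0) = $1,165,772.12
Minimum at tier 2: $1,165,772.12

$1,165,772.12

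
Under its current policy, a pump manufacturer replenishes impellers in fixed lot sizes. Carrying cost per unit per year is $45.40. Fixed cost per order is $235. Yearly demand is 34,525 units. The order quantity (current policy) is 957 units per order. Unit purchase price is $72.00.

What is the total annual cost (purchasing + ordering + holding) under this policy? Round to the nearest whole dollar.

Orders/yr = 34,525/957 = 36.076; ordering cost = 36.076 × $235 = $8,477.93
Average inventory = 957/2 = 478.5; holding cost = 478.5 × $45.4 = $21,723.90
Purchase cost = D·C = 34,525 × 72 = $2,485,800.00
Total = $8,477.93 + $21,723.90 + $2,485,800.00 = $2,516,001.83

$2,516,002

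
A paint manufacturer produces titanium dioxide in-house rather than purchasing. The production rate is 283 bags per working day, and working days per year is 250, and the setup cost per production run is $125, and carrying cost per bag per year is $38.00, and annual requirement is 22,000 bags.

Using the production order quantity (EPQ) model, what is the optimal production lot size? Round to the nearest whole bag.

458 bags

d = 22,000/250 = 88.0000 bags/day;  effective holding cost H(1 − d/p) = 38·(1 − 88.0000/283) = 26.18375
Q* = √(2DS / H_eff) = √(2·22,000·125 / 26.18375) ≈ 458.32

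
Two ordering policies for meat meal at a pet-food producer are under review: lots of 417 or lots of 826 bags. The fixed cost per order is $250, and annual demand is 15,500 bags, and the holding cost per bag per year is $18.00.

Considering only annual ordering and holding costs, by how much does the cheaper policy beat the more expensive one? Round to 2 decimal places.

TC(Q) = (D/Q)S + (Q/2)H
TC(417) = (15,500/417)×250 + (417/2)×18 = $13,045.57
TC(826) = (15,500/826)×250 + (826/2)×18 = $12,125.28
Cheaper: Q = 826.  Difference = $920.28

$920.28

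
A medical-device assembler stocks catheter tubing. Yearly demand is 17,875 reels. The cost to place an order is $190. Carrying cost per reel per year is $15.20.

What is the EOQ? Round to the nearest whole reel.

668 reels

2DS/H = 2·17,875·190/15.2 = 446,875.00
EOQ = √446,875.00 ≈ 668.49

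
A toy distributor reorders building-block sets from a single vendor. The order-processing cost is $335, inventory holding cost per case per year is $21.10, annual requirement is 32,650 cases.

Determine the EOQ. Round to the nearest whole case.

EOQ = √(2DS/H) = √(2 × 32,650 × 335 / 21.1)
    = √(1,036,753.55) ≈ 1,018.21

1,018 cases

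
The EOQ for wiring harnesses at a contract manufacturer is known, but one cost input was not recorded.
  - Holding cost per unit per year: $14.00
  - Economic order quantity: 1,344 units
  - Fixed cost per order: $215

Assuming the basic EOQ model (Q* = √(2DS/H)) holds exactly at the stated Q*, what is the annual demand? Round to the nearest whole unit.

58,811 units per year

EOQ relation: Q² = 2DS/H, so rearrange for the unknown.
D = Q²H / (2S) = 1,344² × 14 / (2 × 215) = 58,810.94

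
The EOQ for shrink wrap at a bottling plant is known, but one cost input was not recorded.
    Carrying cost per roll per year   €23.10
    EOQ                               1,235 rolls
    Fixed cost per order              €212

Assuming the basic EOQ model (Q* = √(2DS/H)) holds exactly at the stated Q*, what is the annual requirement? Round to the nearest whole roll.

EOQ relation: Q² = 2DS/H, so rearrange for the unknown.
D = Q²H / (2S) = 1,235² × 23.1 / (2 × 212) = 83,095.98

83,096 rolls per year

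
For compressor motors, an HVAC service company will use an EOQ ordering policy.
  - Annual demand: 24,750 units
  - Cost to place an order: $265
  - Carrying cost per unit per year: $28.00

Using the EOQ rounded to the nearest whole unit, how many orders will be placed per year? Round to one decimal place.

36.2 orders per year

Q* = √(2·D·S / H) = √(2·24,750·265 / 28) = √468,482.1 ≈ 684.46 → Q = 684
N = D/Q = 24,750/684 ≈ 36.184 orders/yr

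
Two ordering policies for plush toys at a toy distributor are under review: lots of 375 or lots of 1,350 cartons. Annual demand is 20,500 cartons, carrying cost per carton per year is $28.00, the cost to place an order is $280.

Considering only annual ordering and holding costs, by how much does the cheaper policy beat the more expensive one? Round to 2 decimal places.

$2,595.19

Annual cost at Q: ordering D·S/Q plus holding Q·H/2.
TC(375) = (20,500/375)×280 + (375/2)×28 = $20,556.67
TC(1,350) = (20,500/1,350)×280 + (1,350/2)×28 = $23,151.85
Lots of 375 are cheaper by $2,595.19.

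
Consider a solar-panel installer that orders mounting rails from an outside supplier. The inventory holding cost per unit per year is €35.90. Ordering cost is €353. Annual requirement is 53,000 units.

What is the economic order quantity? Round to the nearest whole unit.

1,021 units

2DS/H = 2·53,000·353/35.9 = 1,042,284.12
EOQ = √1,042,284.12 ≈ 1,020.92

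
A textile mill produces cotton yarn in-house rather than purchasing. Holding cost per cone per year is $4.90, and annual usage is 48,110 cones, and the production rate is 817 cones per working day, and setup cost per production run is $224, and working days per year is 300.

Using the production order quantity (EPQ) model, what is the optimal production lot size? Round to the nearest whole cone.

2,339 cones

d = 48,110/300 = 160.3667 cones/day;  effective holding cost H(1 − d/p) = 4.9·(1 − 160.3667/817) = 3.93819
Q* = √(2DS / H_eff) = √(2·48,110·224 / 3.93819) ≈ 2,339.42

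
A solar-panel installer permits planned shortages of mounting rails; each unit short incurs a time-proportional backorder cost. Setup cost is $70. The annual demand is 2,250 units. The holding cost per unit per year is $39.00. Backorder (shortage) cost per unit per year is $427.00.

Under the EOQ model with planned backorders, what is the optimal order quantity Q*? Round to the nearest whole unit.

Basic EOQ = √(2·2,250·70/39) = 89.872
Backorder adjustment √((H+b)/b) = √((39+427)/427) = 1.0447
Q* = 89.872 × 1.0447 ≈ 93.89

94 units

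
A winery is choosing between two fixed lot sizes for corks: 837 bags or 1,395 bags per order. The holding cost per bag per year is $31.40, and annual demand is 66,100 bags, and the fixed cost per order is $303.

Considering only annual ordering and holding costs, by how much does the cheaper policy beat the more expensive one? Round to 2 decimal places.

$810.87

TC(Q) = (D/Q)S + (Q/2)H
TC(837) = (66,100/837)×303 + (837/2)×31.4 = $37,069.57
TC(1,395) = (66,100/1,395)×303 + (1,395/2)×31.4 = $36,258.70
Cheaper: Q = 1,395.  Difference = $810.87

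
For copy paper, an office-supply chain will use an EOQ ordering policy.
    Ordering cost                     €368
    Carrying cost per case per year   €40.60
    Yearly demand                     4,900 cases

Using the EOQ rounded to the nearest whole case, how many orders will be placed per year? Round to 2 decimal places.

EOQ = √(2DS/H) = √(2 × 4,900 × 368 / 40.6)
    = √(88,827.59) ≈ 298.04 → Q = 298
N = D/Q = 4,900/298 ≈ 16.443 orders/yr

16.44 orders per year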